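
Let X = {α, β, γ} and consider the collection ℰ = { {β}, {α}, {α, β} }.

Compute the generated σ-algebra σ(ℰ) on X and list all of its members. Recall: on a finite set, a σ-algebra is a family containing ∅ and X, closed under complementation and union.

σ(ℰ) (8 sets): { {}, {α}, {β}, {γ}, {α, β}, {α, γ}, {β, γ}, X }

Trace:
Take S₀ = ℰ ∪ {∅, X} = { {}, {α}, {β}, {α, β}, X }.
Iteration 1 adds 3:
  {γ}  = X∖{α, β}
  {α, γ}  = X∖{β}
  {β, γ}  = X∖{α}
  |family| = 8
Iteration 2: no new sets; the family is a σ-algebra.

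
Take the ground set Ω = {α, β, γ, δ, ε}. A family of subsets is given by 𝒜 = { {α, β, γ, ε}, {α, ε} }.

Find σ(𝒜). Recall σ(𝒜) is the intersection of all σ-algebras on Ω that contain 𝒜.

Seed the family with 𝒜 together with ∅ and Ω: { {}, {α, ε}, {α, β, γ, ε}, Ω }.
Round 1: 2 new —
  {δ}  = ᶜ of {α, β, γ, ε}
  {β, γ, δ}  = ᶜ of {α, ε}
Round 2 adds 1:
  {α, δ, ε}  = {α, ε} ∪ {δ}
Round 3. New:
  {β, γ}  = ᶜ of {α, δ, ε}
After Round 4 the family is unchanged; done.

Therefore σ(𝒜) = { {}, {δ}, {α, ε}, {β, γ}, {α, δ, ε}, {β, γ, δ}, {α, β, γ, ε}, Ω } (|σ(𝒜)| = 8).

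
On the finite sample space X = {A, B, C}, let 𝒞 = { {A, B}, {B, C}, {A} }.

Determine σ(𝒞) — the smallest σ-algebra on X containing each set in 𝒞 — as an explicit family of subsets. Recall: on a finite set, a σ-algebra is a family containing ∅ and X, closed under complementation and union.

σ(𝒞) = { {}, {A}, {B}, {C}, {A, B}, {A, C}, {B, C}, X }

Derivation:
Start: 𝒞 ∪ {∅, X} = { {}, {A}, {A, B}, {B, C}, X }.
Pass 1 (1 new):
  {C}  = complement {A, B}
  |family| = 6
Pass 2 adds 1:
  {A, C}  = {C} ∪ {A}
  |family| = 7
Pass 3 adds 1:
  {B}  = complement {A, C}
  |family| = 8
After Pass 4 the family is unchanged; done.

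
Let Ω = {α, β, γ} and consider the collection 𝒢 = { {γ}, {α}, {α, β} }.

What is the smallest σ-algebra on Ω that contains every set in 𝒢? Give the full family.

σ(𝒢) (8 sets): { {}, {α}, {β}, {γ}, {α, β}, {α, γ}, {β, γ}, Ω }

Working:
Begin from { {}, {α}, {γ}, {α, β}, Ω } (that is, 𝒢 plus ∅ and Ω).
Round 1. New:
  {α, γ}  = {γ} ∪ {α}
  {β, γ}  = complement {α}
  (now 7)
Round 2: 1 new —
  {β}  = complement {α, γ}
  (now 8)
Round 3: no new sets; the family is a σ-algebra.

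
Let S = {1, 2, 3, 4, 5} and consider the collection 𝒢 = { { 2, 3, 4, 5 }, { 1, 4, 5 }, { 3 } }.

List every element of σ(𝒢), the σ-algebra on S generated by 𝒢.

σ(𝒢) (16 sets): { {}, { 1 }, { 2 }, { 3 }, { 1, 2 }, { 1, 3 }, { 2, 3 }, { 4, 5 }, { 1, 2, 3 }, { 1, 4, 5 }, { 2, 4, 5 }, { 3, 4, 5 }, { 1, 2, 4, 5 }, { 1, 3, 4, 5 }, { 2, 3, 4, 5 }, S }

Trace:
Take S₀ = 𝒢 ∪ {∅, S} = { {}, { 3 }, { 1, 4, 5 }, { 2, 3, 4, 5 }, S }.
Step 1: 4 new —
  { 1 }  = ᶜ of { 2, 3, 4, 5 }
  { 2, 3 }  = ᶜ of { 1, 4, 5 }
  { 1, 2, 4, 5 }  = ᶜ of { 3 }
  { 1, 3, 4, 5 }  = { 1, 4, 5 } ∪ { 3 }
  (now 9)
Step 2 adds 3:
  { 2 }  = ᶜ of { 1, 3, 4, 5 }
  { 1, 3 }  = { 3 } ∪ { 1 }
  { 1, 2, 3 }  = { 2, 3 } ∪ { 1 }
  (now 12)
Step 3: 3 new —
  { 1, 2 }  = { 2 } ∪ { 1 }
  { 4, 5 }  = ᶜ of { 1, 2, 3 }
  { 2, 4, 5 }  = ᶜ of { 1, 3 }
  (now 15)
Step 4. New:
  { 3, 4, 5 }  = ᶜ of { 1, 2 }
  (now 16)
Step 5: closed — nothing new.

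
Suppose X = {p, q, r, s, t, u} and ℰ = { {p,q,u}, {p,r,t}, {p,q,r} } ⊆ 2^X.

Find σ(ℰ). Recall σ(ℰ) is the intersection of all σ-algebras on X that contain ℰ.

Seed the family with ℰ together with ∅ and X: { ∅, {p,q,r}, {p,q,u}, {p,r,t}, X }.
Pass 1: 6 new —
  {q,s,u}  = complement {p,r,t}
  {r,s,t}  = complement {p,q,u}
  {s,t,u}  = complement {p,q,r}
  {p,q,r,t}  = {p,q,r} ∪ {p,r,t}
  {p,q,r,u}  = {p,q,r} ∪ {p,q,u}
  {p,q,r,t,u}  = {p,r,t} ∪ {p,q,u}
  — 11 sets.
Pass 2 (12 new):
  {s}  = complement {p,q,r,t,u}
  {s,t}  = complement {p,q,r,u}
  {s,u}  = complement {p,q,r,t}
  {p,q,s,u}  = {q,s,u} ∪ {p,q,u}
  {p,r,s,t}  = {r,s,t} ∪ {p,r,t}
  {q,s,t,u}  = {q,s,u} ∪ {s,t,u}
  {r,s,t,u}  = {r,s,t} ∪ {s,t,u}
  {p,q,r,s,t}  = {r,s,t} ∪ {p,q,r}
  {p,q,r,s,u}  = {q,s,u} ∪ {p,q,r}
  {p,q,s,t,u}  = {p,q,u} ∪ {s,t,u}
  {p,r,s,t,u}  = {p,r,t} ∪ {s,t,u}
  {q,r,s,t,u}  = {q,s,u} ∪ {r,s,t}
  — 23 sets.
Pass 3: 10 new —
  {p}  = complement {q,r,s,t,u}
  {q}  = complement {p,r,s,t,u}
  {r}  = complement {p,q,s,t,u}
  {t}  = complement {p,q,r,s,u}
  {u}  = complement {p,q,r,s,t}
  {p,q}  = complement {r,s,t,u}
  {p,r}  = complement {q,s,t,u}
  {q,u}  = complement {p,r,s,t}
  {r,t}  = complement {p,q,s,u}
  {p,q,r,s}  = {p,q,r} ∪ {s}
  — 33 sets.
Pass 4 adds 29:
  {p,s}  = {p} ∪ {s}
  {p,t}  = {p} ∪ {t}
  {p,u}  = {p} ∪ {u}
  {q,r}  = {q} ∪ {r}
  {q,s}  = {q} ∪ {s}
  {q,t}  = {q} ∪ {t}
  {r,s}  = {r} ∪ {s}
  {r,u}  = {u} ∪ {r}
  {t,u}  = complement {p,q,r,s}
  {p,q,s}  = {p,q} ∪ {s}
  {p,q,t}  = {p,q} ∪ {t}
  {p,r,s}  = {p,r} ∪ {s}
  {p,r,u}  = {u} ∪ {p,r}
  {p,s,t}  = {p} ∪ {s,t}
  {p,s,u}  = {p} ∪ {s,u}
  {q,r,t}  = {q} ∪ {r,t}
  {q,r,u}  = {q,u} ∪ {r}
  {q,s,t}  = {q} ∪ {s,t}
  {q,t,u}  = {q,u} ∪ {t}
  {r,s,u}  = {r} ∪ {s,u}
  {r,t,u}  = {u} ∪ {r,t}
  {p,q,s,t}  = {p,q} ∪ {s,t}
  {p,q,t,u}  = {t} ∪ {p,q,u}
  {p,r,s,u}  = {p,r} ∪ {s,u}
  {p,r,t,u}  = {p,r,t} ∪ {u}
  {p,s,t,u}  = {p} ∪ {s,t,u}
  {q,r,s,t}  = {r,s,t} ∪ {q}
  {q,r,s,u}  = {q,s,u} ∪ {r}
  {q,r,t,u}  = {q,u} ∪ {r,t}
  — 62 sets.
Pass 5 adds 2:
  {p,t,u}  = {t,u} ∪ {p,u}
  {q,r,s}  = {r,s} ∪ {q}
  — 64 sets.
Pass 6 adds nothing — fixpoint reached.

Therefore σ(ℰ) = { ∅, {p}, {q}, {r}, {s}, {t}, {u}, {p,q}, {p,r}, {p,s}, {p,t}, {p,u}, {q,r}, {q,s}, {q,t}, {q,u}, {r,s}, {r,t}, {r,u}, {s,t}, {s,u}, {t,u}, {p,q,r}, {p,q,s}, {p,q,t}, {p,q,u}, {p,r,s}, {p,r,t}, {p,r,u}, {p,s,t}, {p,s,u}, {p,t,u}, {q,r,s}, {q,r,t}, {q,r,u}, {q,s,t}, {q,s,u}, {q,t,u}, {r,s,t}, {r,s,u}, {r,t,u}, {s,t,u}, {p,q,r,s}, {p,q,r,t}, {p,q,r,u}, {p,q,s,t}, {p,q,s,u}, {p,q,t,u}, {p,r,s,t}, {p,r,s,u}, {p,r,t,u}, {p,s,t,u}, {q,r,s,t}, {q,r,s,u}, {q,r,t,u}, {q,s,t,u}, {r,s,t,u}, {p,q,r,s,t}, {p,q,r,s,u}, {p,q,r,t,u}, {p,q,s,t,u}, {p,r,s,t,u}, {q,r,s,t,u}, X } (|σ(ℰ)| = 64).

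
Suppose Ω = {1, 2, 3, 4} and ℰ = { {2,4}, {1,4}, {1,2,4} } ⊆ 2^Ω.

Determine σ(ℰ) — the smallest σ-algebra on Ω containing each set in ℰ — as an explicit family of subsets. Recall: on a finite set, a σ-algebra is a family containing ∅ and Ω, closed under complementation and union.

Take S₀ = ℰ ∪ {∅, Ω} = { {}, {1,4}, {2,4}, {1,2,4}, Ω }.
Iteration 1. New:
  {3}  = ᶜ of {1,2,4}
  {1,3}  = ᶜ of {2,4}
  {2,3}  = ᶜ of {1,4}
  — 8 sets.
Iteration 2 adds 3:
  {1,2,3}  = {1,3} ∪ {2,3}
  {1,3,4}  = {3} ∪ {1,4}
  {2,3,4}  = {3} ∪ {2,4}
  — 11 sets.
Iteration 3: 3 new —
  {1}  = ᶜ of {2,3,4}
  {2}  = ᶜ of {1,3,4}
  {4}  = ᶜ of {1,2,3}
  — 14 sets.
Iteration 4 (2 new):
  {1,2}  = {2} ∪ {1}
  {3,4}  = {3} ∪ {4}
  — 16 sets.
Iteration 5: stable.

Therefore σ(ℰ) = { {}, {1}, {2}, {3}, {4}, {1,2}, {1,3}, {1,4}, {2,3}, {2,4}, {3,4}, {1,2,3}, {1,2,4}, {1,3,4}, {2,3,4}, Ω } (|σ(ℰ)| = 16).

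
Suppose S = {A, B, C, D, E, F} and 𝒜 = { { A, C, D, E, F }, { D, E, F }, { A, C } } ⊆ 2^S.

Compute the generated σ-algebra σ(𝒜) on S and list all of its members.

Begin from { {}, { A, C }, { D, E, F }, { A, C, D, E, F }, S } (that is, 𝒜 plus ∅ and S).
Step 1. New:
  { B }  = { A, C, D, E, F }ᶜ
  { A, B, C }  = { D, E, F }ᶜ
  { B, D, E, F }  = { A, C }ᶜ
  — 8 sets.
After Step 2 the family is unchanged; done.

σ(𝒜) = { {}, { B }, { A, C }, { A, B, C }, { D, E, F }, { B, D, E, F }, { A, C, D, E, F }, S }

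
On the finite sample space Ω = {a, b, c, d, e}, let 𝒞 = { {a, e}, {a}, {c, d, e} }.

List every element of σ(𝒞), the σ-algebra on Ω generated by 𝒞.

σ(𝒞) = { ∅, {a}, {b}, {e}, {a, b}, {a, e}, {b, e}, {c, d}, {a, b, e}, {a, c, d}, {b, c, d}, {c, d, e}, {a, b, c, d}, {a, c, d, e}, {b, c, d, e}, Ω }

Working:
Take S₀ = 𝒞 ∪ {∅, Ω} = { ∅, {a}, {a, e}, {c, d, e}, Ω }.
Step 1 adds 4:
  {a, b}  = {c, d, e}ᶜ
  {b, c, d}  = {a, e}ᶜ
  {a, c, d, e}  = {c, d, e} ∪ {a, e}
  {b, c, d, e}  = {a}ᶜ
  [9 total]
Step 2: +3 →
  {b}  = {a, c, d, e}ᶜ
  {a, b, e}  = {a, b} ∪ {a, e}
  {a, b, c, d}  = {a, b} ∪ {b, c, d}
  [12 total]
Step 3: +2 →
  {e}  = {a, b, c, d}ᶜ
  {c, d}  = {a, b, e}ᶜ
  [14 total]
Step 4 (2 new):
  {b, e}  = {b} ∪ {e}
  {a, c, d}  = {c, d} ∪ {a}
  [16 total]
Step 5: stable.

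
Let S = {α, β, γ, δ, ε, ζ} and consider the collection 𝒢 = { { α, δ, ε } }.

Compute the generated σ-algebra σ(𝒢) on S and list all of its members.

σ(𝒢) = { {}, { α, δ, ε }, { β, γ, ζ }, S }

Trace:
Seed the family with 𝒢 together with ∅ and S: { {}, { α, δ, ε }, S }.
Iteration 1 (1 new):
  { β, γ, ζ }  = ᶜ of { α, δ, ε }
  (now 4)
Iteration 2: already closed under ᶜ and ∪.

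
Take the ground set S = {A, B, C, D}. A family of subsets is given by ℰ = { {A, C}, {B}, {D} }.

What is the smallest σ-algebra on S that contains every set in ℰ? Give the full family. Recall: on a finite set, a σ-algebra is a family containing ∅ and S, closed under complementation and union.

Answer: σ(ℰ) = { ∅, {B}, {D}, {A, C}, {B, D}, {A, B, C}, {A, C, D}, S }

Working:
Start: ℰ ∪ {∅, S} = { ∅, {B}, {D}, {A, C}, S }.
Round 1: 3 new —
  {B, D}  = {A, C}ᶜ
  {A, B, C}  = {D}ᶜ
  {A, C, D}  = {B}ᶜ
  [8 total]
Round 2: stable.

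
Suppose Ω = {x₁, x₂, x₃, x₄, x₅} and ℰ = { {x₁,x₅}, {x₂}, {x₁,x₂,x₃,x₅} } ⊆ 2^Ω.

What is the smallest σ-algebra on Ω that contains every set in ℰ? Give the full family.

σ(ℰ) = { {}, {x₂}, {x₃}, {x₄}, {x₁,x₅}, {x₂,x₃}, {x₂,x₄}, {x₃,x₄}, {x₁,x₂,x₅}, {x₁,x₃,x₅}, {x₁,x₄,x₅}, {x₂,x₃,x₄}, {x₁,x₂,x₃,x₅}, {x₁,x₂,x₄,x₅}, {x₁,x₃,x₄,x₅}, Ω }

Trace:
Initial family (5 sets): { {}, {x₂}, {x₁,x₅}, {x₁,x₂,x₃,x₅}, Ω }.
Step 1: 4 new —
  {x₄}  = Ω∖{x₁,x₂,x₃,x₅}
  {x₁,x₂,x₅}  = {x₁,x₅} ∪ {x₂}
  {x₂,x₃,x₄}  = Ω∖{x₁,x₅}
  {x₁,x₃,x₄,x₅}  = Ω∖{x₂}
  — 9 sets.
Step 2 (4 new):
  {x₂,x₄}  = {x₂} ∪ {x₄}
  {x₃,x₄}  = Ω∖{x₁,x₂,x₅}
  {x₁,x₄,x₅}  = {x₁,x₅} ∪ {x₄}
  {x₁,x₂,x₄,x₅}  = {x₁,x₂,x₅} ∪ {x₄}
  — 13 sets.
Step 3: +3 →
  {x₃}  = Ω∖{x₁,x₂,x₄,x₅}
  {x₂,x₃}  = Ω∖{x₁,x₄,x₅}
  {x₁,x₃,x₅}  = Ω∖{x₂,x₄}
  — 16 sets.
After Step 4 the family is unchanged; done.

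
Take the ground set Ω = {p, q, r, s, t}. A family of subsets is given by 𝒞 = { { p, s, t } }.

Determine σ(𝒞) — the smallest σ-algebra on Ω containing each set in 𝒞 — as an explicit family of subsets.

|σ(𝒞)| = 4.  σ(𝒞) = { ∅, { q, r }, { p, s, t }, Ω }

Trace:
Take S₀ = 𝒞 ∪ {∅, Ω} = { ∅, { p, s, t }, Ω }.
Round 1 (1 new):
  { q, r }  = complement { p, s, t }
Round 2: closed — nothing new.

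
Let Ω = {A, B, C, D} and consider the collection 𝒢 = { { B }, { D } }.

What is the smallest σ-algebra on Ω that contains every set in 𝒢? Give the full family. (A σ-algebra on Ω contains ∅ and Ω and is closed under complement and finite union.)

σ(𝒢) (8 sets): { {  }, { B }, { D }, { A, C }, { B, D }, { A, B, C }, { A, C, D }, Ω }

Check:
Take S₀ = 𝒢 ∪ {∅, Ω} = { {  }, { B }, { D }, Ω }.
Iteration 1 (3 new):
  { B, D }  = { B } ∪ { D }
  { A, B, C }  = Ω∖{ D }
  { A, C, D }  = Ω∖{ B }
  [7 total]
Iteration 2 adds 1:
  { A, C }  = Ω∖{ B, D }
  [8 total]
Iteration 3: stable.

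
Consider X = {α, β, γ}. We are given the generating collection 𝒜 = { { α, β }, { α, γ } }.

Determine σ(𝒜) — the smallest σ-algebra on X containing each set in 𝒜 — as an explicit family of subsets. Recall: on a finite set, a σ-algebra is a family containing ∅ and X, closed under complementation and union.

σ(𝒜) = { {}, { α }, { β }, { γ }, { α, β }, { α, γ }, { β, γ }, X }

Check:
Take S₀ = 𝒜 ∪ {∅, X} = { {}, { α, β }, { α, γ }, X }.
Round 1: 2 new —
  { β }  = { α, γ }ᶜ
  { γ }  = { α, β }ᶜ
  |family| = 6
Round 2: +1 →
  { β, γ }  = { γ } ∪ { β }
  |family| = 7
Round 3 adds 1:
  { α }  = { β, γ }ᶜ
  |family| = 8
Round 4: stable.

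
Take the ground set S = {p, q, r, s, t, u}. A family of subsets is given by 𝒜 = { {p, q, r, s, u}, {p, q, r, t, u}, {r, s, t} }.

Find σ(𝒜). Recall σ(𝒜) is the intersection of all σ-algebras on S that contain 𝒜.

Take S₀ = 𝒜 ∪ {∅, S} = { {}, {r, s, t}, {p, q, r, s, u}, {p, q, r, t, u}, S }.
Round 1 adds 3:
  {s}  = {p, q, r, t, u}ᶜ
  {t}  = {p, q, r, s, u}ᶜ
  {p, q, u}  = {r, s, t}ᶜ
  — 8 sets.
Round 2: 3 new —
  {s, t}  = {s} ∪ {t}
  {p, q, s, u}  = {s} ∪ {p, q, u}
  {p, q, t, u}  = {p, q, u} ∪ {t}
  — 11 sets.
Round 3: +4 →
  {r, s}  = {p, q, t, u}ᶜ
  {r, t}  = {p, q, s, u}ᶜ
  {p, q, r, u}  = {s, t}ᶜ
  {p, q, s, t, u}  = {s, t} ∪ {p, q, s, u}
  — 15 sets.
Round 4 (1 new):
  {r}  = {p, q, s, t, u}ᶜ
  — 16 sets.
Round 5: already closed under ᶜ and ∪.

|σ(𝒜)| = 16.  σ(𝒜) = { {}, {r}, {s}, {t}, {r, s}, {r, t}, {s, t}, {p, q, u}, {r, s, t}, {p, q, r, u}, {p, q, s, u}, {p, q, t, u}, {p, q, r, s, u}, {p, q, r, t, u}, {p, q, s, t, u}, S }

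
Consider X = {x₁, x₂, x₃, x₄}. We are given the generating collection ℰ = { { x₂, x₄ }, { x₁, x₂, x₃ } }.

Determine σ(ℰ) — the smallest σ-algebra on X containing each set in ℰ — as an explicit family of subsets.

Answer: σ(ℰ) = { {  }, { x₂ }, { x₄ }, { x₁, x₃ }, { x₂, x₄ }, { x₁, x₂, x₃ }, { x₁, x₃, x₄ }, X }

Trace:
Begin from { {  }, { x₂, x₄ }, { x₁, x₂, x₃ }, X } (that is, ℰ plus ∅ and X).
Pass 1: +2 →
  { x₄ }  = X∖{ x₁, x₂, x₃ }
  { x₁, x₃ }  = X∖{ x₂, x₄ }
  |family| = 6
Pass 2 (1 new):
  { x₁, x₃, x₄ }  = { x₁, x₃ } ∪ { x₄ }
  |family| = 7
Pass 3: +1 →
  { x₂ }  = X∖{ x₁, x₃, x₄ }
  |family| = 8
Pass 4: already closed under ᶜ and ∪.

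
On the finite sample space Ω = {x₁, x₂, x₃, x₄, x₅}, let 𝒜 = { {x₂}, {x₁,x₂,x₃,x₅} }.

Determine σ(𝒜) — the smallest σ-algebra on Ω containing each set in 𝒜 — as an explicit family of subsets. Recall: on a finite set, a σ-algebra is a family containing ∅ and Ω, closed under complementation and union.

Take S₀ = 𝒜 ∪ {∅, Ω} = { {}, {x₂}, {x₁,x₂,x₃,x₅}, Ω }.
Round 1 (2 new):
  {x₄}  = Ω∖{x₁,x₂,x₃,x₅}
  {x₁,x₃,x₄,x₅}  = Ω∖{x₂}
  (now 6)
Round 2 adds 1:
  {x₂,x₄}  = {x₄} ∪ {x₂}
  (now 7)
Round 3 (1 new):
  {x₁,x₃,x₅}  = Ω∖{x₂,x₄}
  (now 8)
Round 4: no new sets; the family is a σ-algebra.

σ(𝒜) = { {}, {x₂}, {x₄}, {x₂,x₄}, {x₁,x₃,x₅}, {x₁,x₂,x₃,x₅}, {x₁,x₃,x₄,x₅}, Ω }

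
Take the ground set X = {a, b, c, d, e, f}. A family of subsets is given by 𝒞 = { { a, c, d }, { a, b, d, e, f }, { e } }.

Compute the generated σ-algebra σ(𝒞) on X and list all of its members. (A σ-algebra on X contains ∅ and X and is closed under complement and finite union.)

Answer: σ(𝒞) = { {}, { c }, { e }, { a, d }, { b, f }, { c, e }, { a, c, d }, { a, d, e }, { b, c, f }, { b, e, f }, { a, b, d, f }, { a, c, d, e }, { b, c, e, f }, { a, b, c, d, f }, { a, b, d, e, f }, X }

Check:
Seed the family with 𝒞 together with ∅ and X: { {}, { e }, { a, c, d }, { a, b, d, e, f }, X }.
Step 1: 4 new —
  { c }  = ᶜ of { a, b, d, e, f }
  { b, e, f }  = ᶜ of { a, c, d }
  { a, c, d, e }  = { a, c, d } ∪ { e }
  { a, b, c, d, f }  = ᶜ of { e }
  [9 total]
Step 2 adds 3:
  { b, f }  = ᶜ of { a, c, d, e }
  { c, e }  = { e } ∪ { c }
  { b, c, e, f }  = { b, e, f } ∪ { c }
  [12 total]
Step 3: 3 new —
  { a, d }  = ᶜ of { b, c, e, f }
  { b, c, f }  = { c } ∪ { b, f }
  { a, b, d, f }  = ᶜ of { c, e }
  [15 total]
Step 4: +1 →
  { a, d, e }  = ᶜ of { b, c, f }
  [16 total]
After Step 5 the family is unchanged; done.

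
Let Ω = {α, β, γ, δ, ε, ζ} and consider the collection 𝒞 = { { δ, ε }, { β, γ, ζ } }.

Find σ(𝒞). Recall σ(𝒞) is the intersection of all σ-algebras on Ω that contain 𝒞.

σ(𝒞) = { {  }, { α }, { δ, ε }, { α, δ, ε }, { β, γ, ζ }, { α, β, γ, ζ }, { β, γ, δ, ε, ζ }, Ω }

Derivation:
Take S₀ = 𝒞 ∪ {∅, Ω} = { {  }, { δ, ε }, { β, γ, ζ }, Ω }.
Round 1: +3 →
  { α, δ, ε }  = complement { β, γ, ζ }
  { α, β, γ, ζ }  = complement { δ, ε }
  { β, γ, δ, ε, ζ }  = { δ, ε } ∪ { β, γ, ζ }
Round 2 (1 new):
  { α }  = complement { β, γ, δ, ε, ζ }
Round 3: stable.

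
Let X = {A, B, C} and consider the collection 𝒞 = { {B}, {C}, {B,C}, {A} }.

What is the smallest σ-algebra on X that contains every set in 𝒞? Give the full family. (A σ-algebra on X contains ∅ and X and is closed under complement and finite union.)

Take S₀ = 𝒞 ∪ {∅, X} = { ∅, {A}, {B}, {C}, {B,C}, X }.
Iteration 1 (2 new):
  {A,B}  = ᶜ of {C}
  {A,C}  = ᶜ of {B}
  (now 8)
Iteration 2: stable.

Hence σ(𝒞) has 8 members: { ∅, {A}, {B}, {C}, {A,B}, {A,C}, {B,C}, X }.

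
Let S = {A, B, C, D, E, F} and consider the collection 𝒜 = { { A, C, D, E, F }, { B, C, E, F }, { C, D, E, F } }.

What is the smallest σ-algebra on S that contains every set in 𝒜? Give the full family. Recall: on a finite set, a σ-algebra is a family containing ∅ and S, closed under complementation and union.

Seed the family with 𝒜 together with ∅ and S: { ∅, { B, C, E, F }, { C, D, E, F }, { A, C, D, E, F }, S }.
Step 1: 4 new —
  { B }  = S∖{ A, C, D, E, F }
  { A, B }  = S∖{ C, D, E, F }
  { A, D }  = S∖{ B, C, E, F }
  { B, C, D, E, F }  = { C, D, E, F } ∪ { B, C, E, F }
  [9 total]
Step 2. New:
  { A }  = S∖{ B, C, D, E, F }
  { A, B, D }  = { A, B } ∪ { A, D }
  { A, B, C, E, F }  = { A, B } ∪ { B, C, E, F }
  [12 total]
Step 3: +2 →
  { D }  = S∖{ A, B, C, E, F }
  { C, E, F }  = S∖{ A, B, D }
  [14 total]
Step 4: +2 →
  { B, D }  = { D } ∪ { B }
  { A, C, E, F }  = { C, E, F } ∪ { A }
  [16 total]
Step 5: already closed under ᶜ and ∪.

|σ(𝒜)| = 16.  σ(𝒜) = { ∅, { A }, { B }, { D }, { A, B }, { A, D }, { B, D }, { A, B, D }, { C, E, F }, { A, C, E, F }, { B, C, E, F }, { C, D, E, F }, { A, B, C, E, F }, { A, C, D, E, F }, { B, C, D, E, F }, S }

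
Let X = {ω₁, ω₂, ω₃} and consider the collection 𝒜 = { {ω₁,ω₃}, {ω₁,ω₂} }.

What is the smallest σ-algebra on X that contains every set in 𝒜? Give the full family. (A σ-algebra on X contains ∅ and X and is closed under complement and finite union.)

Initial family (4 sets): { ∅, {ω₁,ω₂}, {ω₁,ω₃}, X }.
Step 1 (2 new):
  {ω₂}  = complement {ω₁,ω₃}
  {ω₃}  = complement {ω₁,ω₂}
  [6 total]
Step 2: 1 new —
  {ω₂,ω₃}  = {ω₃} ∪ {ω₂}
  [7 total]
Step 3 adds 1:
  {ω₁}  = complement {ω₂,ω₃}
  [8 total]
Step 4: closed — nothing new.

Therefore σ(𝒜) = { ∅, {ω₁}, {ω₂}, {ω₃}, {ω₁,ω₂}, {ω₁,ω₃}, {ω₂,ω₃}, X } (|σ(𝒜)| = 8).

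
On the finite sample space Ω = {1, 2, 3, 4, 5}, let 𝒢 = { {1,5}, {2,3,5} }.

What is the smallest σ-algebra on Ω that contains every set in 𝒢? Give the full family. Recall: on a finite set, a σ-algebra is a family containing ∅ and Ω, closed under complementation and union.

Seed the family with 𝒢 together with ∅ and Ω: { {}, {1,5}, {2,3,5}, Ω }.
Pass 1: +3 →
  {1,4}  = Ω∖{2,3,5}
  {2,3,4}  = Ω∖{1,5}
  {1,2,3,5}  = {1,5} ∪ {2,3,5}
  [7 total]
Pass 2. New:
  {4}  = Ω∖{1,2,3,5}
  {1,4,5}  = {1,4} ∪ {1,5}
  {1,2,3,4}  = {2,3,4} ∪ {1,4}
  {2,3,4,5}  = {2,3,5} ∪ {2,3,4}
  [11 total]
Pass 3 adds 3:
  {1}  = Ω∖{2,3,4,5}
  {5}  = Ω∖{1,2,3,4}
  {2,3}  = Ω∖{1,4,5}
  [14 total]
Pass 4. New:
  {4,5}  = {4} ∪ {5}
  {1,2,3}  = {2,3} ∪ {1}
  [16 total]
Pass 5: stable.

σ(𝒢) = { {}, {1}, {4}, {5}, {1,4}, {1,5}, {2,3}, {4,5}, {1,2,3}, {1,4,5}, {2,3,4}, {2,3,5}, {1,2,3,4}, {1,2,3,5}, {2,3,4,5}, Ω }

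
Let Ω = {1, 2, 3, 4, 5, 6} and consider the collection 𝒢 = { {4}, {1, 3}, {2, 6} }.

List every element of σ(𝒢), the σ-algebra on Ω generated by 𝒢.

Begin from { {}, {4}, {1, 3}, {2, 6}, Ω } (that is, 𝒢 plus ∅ and Ω).
Iteration 1 adds 6:
  {1, 3, 4}  = {1, 3} ∪ {4}
  {2, 4, 6}  = {4} ∪ {2, 6}
  {1, 2, 3, 6}  = {1, 3} ∪ {2, 6}
  {1, 3, 4, 5}  = ᶜ of {2, 6}
  {2, 4, 5, 6}  = ᶜ of {1, 3}
  {1, 2, 3, 5, 6}  = ᶜ of {4}
  — 11 sets.
Iteration 2: +4 →
  {4, 5}  = ᶜ of {1, 2, 3, 6}
  {1, 3, 5}  = ᶜ of {2, 4, 6}
  {2, 5, 6}  = ᶜ of {1, 3, 4}
  {1, 2, 3, 4, 6}  = {2, 4, 6} ∪ {1, 2, 3, 6}
  — 15 sets.
Iteration 3. New:
  {5}  = ᶜ of {1, 2, 3, 4, 6}
  — 16 sets.
Iteration 4: no new sets; the family is a σ-algebra.

σ(𝒢) = { {}, {4}, {5}, {1, 3}, {2, 6}, {4, 5}, {1, 3, 4}, {1, 3, 5}, {2, 4, 6}, {2, 5, 6}, {1, 2, 3, 6}, {1, 3, 4, 5}, {2, 4, 5, 6}, {1, 2, 3, 4, 6}, {1, 2, 3, 5, 6}, Ω }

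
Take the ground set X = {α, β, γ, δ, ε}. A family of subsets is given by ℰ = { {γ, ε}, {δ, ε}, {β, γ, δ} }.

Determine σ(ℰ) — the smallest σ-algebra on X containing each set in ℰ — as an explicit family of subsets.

σ(ℰ) (32 sets): { ∅, {α}, {β}, {γ}, {δ}, {ε}, {α, β}, {α, γ}, {α, δ}, {α, ε}, {β, γ}, {β, δ}, {β, ε}, {γ, δ}, {γ, ε}, {δ, ε}, {α, β, γ}, {α, β, δ}, {α, β, ε}, {α, γ, δ}, {α, γ, ε}, {α, δ, ε}, {β, γ, δ}, {β, γ, ε}, {β, δ, ε}, {γ, δ, ε}, {α, β, γ, δ}, {α, β, γ, ε}, {α, β, δ, ε}, {α, γ, δ, ε}, {β, γ, δ, ε}, X }

Derivation:
Start: ℰ ∪ {∅, X} = { ∅, {γ, ε}, {δ, ε}, {β, γ, δ}, X }.
Round 1. New:
  {α, ε}  = X∖{β, γ, δ}
  {α, β, γ}  = X∖{δ, ε}
  {α, β, δ}  = X∖{γ, ε}
  {γ, δ, ε}  = {δ, ε} ∪ {γ, ε}
  {β, γ, δ, ε}  = {δ, ε} ∪ {β, γ, δ}
  (now 10)
Round 2 adds 8:
  {α}  = X∖{β, γ, δ, ε}
  {α, β}  = X∖{γ, δ, ε}
  {α, γ, ε}  = {α, ε} ∪ {γ, ε}
  {α, δ, ε}  = {δ, ε} ∪ {α, ε}
  {α, β, γ, δ}  = {α, β, γ} ∪ {β, γ, δ}
  {α, β, γ, ε}  = {α, β, γ} ∪ {α, ε}
  {α, β, δ, ε}  = {α, β, δ} ∪ {δ, ε}
  {α, γ, δ, ε}  = {γ, δ, ε} ∪ {α, ε}
  (now 18)
Round 3 (7 new):
  {β}  = X∖{α, γ, δ, ε}
  {γ}  = X∖{α, β, δ, ε}
  {δ}  = X∖{α, β, γ, ε}
  {ε}  = X∖{α, β, γ, δ}
  {β, γ}  = X∖{α, δ, ε}
  {β, δ}  = X∖{α, γ, ε}
  {α, β, ε}  = {α, β} ∪ {α, ε}
  (now 25)
Round 4: +6 →
  {α, γ}  = {γ} ∪ {α}
  {α, δ}  = {δ} ∪ {α}
  {β, ε}  = {β} ∪ {ε}
  {γ, δ}  = X∖{α, β, ε}
  {β, γ, ε}  = {β} ∪ {γ, ε}
  {β, δ, ε}  = {β} ∪ {δ, ε}
  (now 31)
Round 5 (1 new):
  {α, γ, δ}  = X∖{β, ε}
  (now 32)
Round 6: already closed under ᶜ and ∪.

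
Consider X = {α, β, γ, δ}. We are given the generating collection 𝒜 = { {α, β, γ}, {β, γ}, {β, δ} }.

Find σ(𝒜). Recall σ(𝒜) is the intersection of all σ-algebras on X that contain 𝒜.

Initial family (5 sets): { {}, {β, γ}, {β, δ}, {α, β, γ}, X }.
Round 1 adds 4:
  {δ}  = X∖{α, β, γ}
  {α, γ}  = X∖{β, δ}
  {α, δ}  = X∖{β, γ}
  {β, γ, δ}  = {β, γ} ∪ {β, δ}
Round 2 (3 new):
  {α}  = X∖{β, γ, δ}
  {α, β, δ}  = {α, δ} ∪ {β, δ}
  {α, γ, δ}  = {α, δ} ∪ {α, γ}
Round 3: 2 new —
  {β}  = X∖{α, γ, δ}
  {γ}  = X∖{α, β, δ}
Round 4: 2 new —
  {α, β}  = {β} ∪ {α}
  {γ, δ}  = {γ} ∪ {δ}
After Round 5 the family is unchanged; done.

σ(𝒜) = { {}, {α}, {β}, {γ}, {δ}, {α, β}, {α, γ}, {α, δ}, {β, γ}, {β, δ}, {γ, δ}, {α, β, γ}, {α, β, δ}, {α, γ, δ}, {β, γ, δ}, X }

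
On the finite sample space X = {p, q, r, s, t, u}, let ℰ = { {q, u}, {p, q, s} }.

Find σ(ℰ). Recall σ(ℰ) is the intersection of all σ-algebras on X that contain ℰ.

Seed the family with ℰ together with ∅ and X: { ∅, {q, u}, {p, q, s}, X }.
Pass 1 (3 new):
  {r, t, u}  = {p, q, s}ᶜ
  {p, q, s, u}  = {p, q, s} ∪ {q, u}
  {p, r, s, t}  = {q, u}ᶜ
  (now 7)
Pass 2 adds 4:
  {r, t}  = {p, q, s, u}ᶜ
  {q, r, t, u}  = {r, t, u} ∪ {q, u}
  {p, q, r, s, t}  = {p, r, s, t} ∪ {p, q, s}
  {p, r, s, t, u}  = {p, r, s, t} ∪ {r, t, u}
  (now 11)
Pass 3. New:
  {q}  = {p, r, s, t, u}ᶜ
  {u}  = {p, q, r, s, t}ᶜ
  {p, s}  = {q, r, t, u}ᶜ
  (now 14)
Pass 4 (2 new):
  {p, s, u}  = {p, s} ∪ {u}
  {q, r, t}  = {r, t} ∪ {q}
  (now 16)
Pass 5: stable.

|σ(ℰ)| = 16.  σ(ℰ) = { ∅, {q}, {u}, {p, s}, {q, u}, {r, t}, {p, q, s}, {p, s, u}, {q, r, t}, {r, t, u}, {p, q, s, u}, {p, r, s, t}, {q, r, t, u}, {p, q, r, s, t}, {p, r, s, t, u}, X }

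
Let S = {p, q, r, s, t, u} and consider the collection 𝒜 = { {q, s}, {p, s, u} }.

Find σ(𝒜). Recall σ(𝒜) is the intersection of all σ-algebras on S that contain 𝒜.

Answer: σ(𝒜) = { {}, {q}, {s}, {p, u}, {q, s}, {r, t}, {p, q, u}, {p, s, u}, {q, r, t}, {r, s, t}, {p, q, s, u}, {p, r, t, u}, {q, r, s, t}, {p, q, r, t, u}, {p, r, s, t, u}, S }

Check:
Begin from { {}, {q, s}, {p, s, u}, S } (that is, 𝒜 plus ∅ and S).
Step 1: 3 new —
  {q, r, t}  = S∖{p, s, u}
  {p, q, s, u}  = {q, s} ∪ {p, s, u}
  {p, r, t, u}  = S∖{q, s}
  |family| = 7
Step 2 adds 4:
  {r, t}  = S∖{p, q, s, u}
  {q, r, s, t}  = {q, r, t} ∪ {q, s}
  {p, q, r, t, u}  = {p, r, t, u} ∪ {q, r, t}
  {p, r, s, t, u}  = {p, r, t, u} ∪ {p, s, u}
  |family| = 11
Step 3: 3 new —
  {q}  = S∖{p, r, s, t, u}
  {s}  = S∖{p, q, r, t, u}
  {p, u}  = S∖{q, r, s, t}
  |family| = 14
Step 4. New:
  {p, q, u}  = {p, u} ∪ {q}
  {r, s, t}  = {s} ∪ {r, t}
  |family| = 16
Step 5: already closed under ᶜ and ∪.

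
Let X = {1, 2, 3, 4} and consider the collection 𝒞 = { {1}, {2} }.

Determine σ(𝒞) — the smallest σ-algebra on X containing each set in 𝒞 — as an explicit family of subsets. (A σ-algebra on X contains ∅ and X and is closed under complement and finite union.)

σ(𝒞) (8 sets): { ∅, {1}, {2}, {1, 2}, {3, 4}, {1, 3, 4}, {2, 3, 4}, X }

Derivation:
Begin from { ∅, {1}, {2}, X } (that is, 𝒞 plus ∅ and X).
Pass 1 (3 new):
  {1, 2}  = {2} ∪ {1}
  {1, 3, 4}  = complement {2}
  {2, 3, 4}  = complement {1}
  (now 7)
Pass 2 (1 new):
  {3, 4}  = complement {1, 2}
  (now 8)
Pass 3: stable.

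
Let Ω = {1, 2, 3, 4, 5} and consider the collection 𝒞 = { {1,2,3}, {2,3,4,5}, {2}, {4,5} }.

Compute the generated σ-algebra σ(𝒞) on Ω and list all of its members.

Seed the family with 𝒞 together with ∅ and Ω: { ∅, {2}, {4,5}, {1,2,3}, {2,3,4,5}, Ω }.
Iteration 1 adds 3:
  {1}  = {2,3,4,5}ᶜ
  {2,4,5}  = {4,5} ∪ {2}
  {1,3,4,5}  = {2}ᶜ
Iteration 2. New:
  {1,2}  = {2} ∪ {1}
  {1,3}  = {2,4,5}ᶜ
  {1,4,5}  = {4,5} ∪ {1}
  {1,2,4,5}  = {2,4,5} ∪ {1}
Iteration 3. New:
  {3}  = {1,2,4,5}ᶜ
  {2,3}  = {1,4,5}ᶜ
  {3,4,5}  = {1,2}ᶜ
After Iteration 4 the family is unchanged; done.

σ(𝒞) = { ∅, {1}, {2}, {3}, {1,2}, {1,3}, {2,3}, {4,5}, {1,2,3}, {1,4,5}, {2,4,5}, {3,4,5}, {1,2,4,5}, {1,3,4,5}, {2,3,4,5}, Ω }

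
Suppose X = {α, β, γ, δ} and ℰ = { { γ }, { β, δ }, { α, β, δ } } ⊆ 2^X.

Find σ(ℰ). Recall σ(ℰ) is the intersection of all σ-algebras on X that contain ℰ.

σ(ℰ) (8 sets): { {}, { α }, { γ }, { α, γ }, { β, δ }, { α, β, δ }, { β, γ, δ }, X }

Derivation:
Take S₀ = ℰ ∪ {∅, X} = { {}, { γ }, { β, δ }, { α, β, δ }, X }.
Pass 1. New:
  { α, γ }  = ᶜ of { β, δ }
  { β, γ, δ }  = { γ } ∪ { β, δ }
  (now 7)
Pass 2: 1 new —
  { α }  = ᶜ of { β, γ, δ }
  (now 8)
Pass 3: already closed under ᶜ and ∪.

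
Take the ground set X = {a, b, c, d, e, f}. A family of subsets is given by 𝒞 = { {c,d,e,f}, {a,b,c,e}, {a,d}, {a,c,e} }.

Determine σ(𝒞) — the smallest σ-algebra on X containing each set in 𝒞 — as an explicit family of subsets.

|σ(𝒞)| = 32.  σ(𝒞) = { ∅, {a}, {b}, {d}, {f}, {a,b}, {a,d}, {a,f}, {b,d}, {b,f}, {c,e}, {d,f}, {a,b,d}, {a,b,f}, {a,c,e}, {a,d,f}, {b,c,e}, {b,d,f}, {c,d,e}, {c,e,f}, {a,b,c,e}, {a,b,d,f}, {a,c,d,e}, {a,c,e,f}, {b,c,d,e}, {b,c,e,f}, {c,d,e,f}, {a,b,c,d,e}, {a,b,c,e,f}, {a,c,d,e,f}, {b,c,d,e,f}, X }

Check:
Seed the family with 𝒞 together with ∅ and X: { ∅, {a,d}, {a,c,e}, {a,b,c,e}, {c,d,e,f}, X }.
Step 1 adds 7:
  {a,b}  = X∖{c,d,e,f}
  {d,f}  = X∖{a,b,c,e}
  {b,d,f}  = X∖{a,c,e}
  {a,c,d,e}  = {a,d} ∪ {a,c,e}
  {b,c,e,f}  = X∖{a,d}
  {a,b,c,d,e}  = {a,d} ∪ {a,b,c,e}
  {a,c,d,e,f}  = {a,d} ∪ {c,d,e,f}
  — 13 sets.
Step 2: +8 →
  {b}  = X∖{a,c,d,e,f}
  {f}  = X∖{a,b,c,d,e}
  {b,f}  = X∖{a,c,d,e}
  {a,b,d}  = {a,b} ∪ {a,d}
  {a,d,f}  = {a,d} ∪ {d,f}
  {a,b,d,f}  = {b,d,f} ∪ {a,b}
  {a,b,c,e,f}  = {a,b} ∪ {b,c,e,f}
  {b,c,d,e,f}  = {b,d,f} ∪ {c,d,e,f}
  — 21 sets.
Step 3: +7 →
  {a}  = X∖{b,c,d,e,f}
  {d}  = X∖{a,b,c,e,f}
  {c,e}  = X∖{a,b,d,f}
  {a,b,f}  = {a,b} ∪ {b,f}
  {b,c,e}  = X∖{a,d,f}
  {c,e,f}  = X∖{a,b,d}
  {a,c,e,f}  = {a,c,e} ∪ {f}
  — 28 sets.
Step 4: +4 →
  {a,f}  = {a} ∪ {f}
  {b,d}  = X∖{a,c,e,f}
  {c,d,e}  = X∖{a,b,f}
  {b,c,d,e}  = {b,c,e} ∪ {d}
  — 32 sets.
Step 5: stable.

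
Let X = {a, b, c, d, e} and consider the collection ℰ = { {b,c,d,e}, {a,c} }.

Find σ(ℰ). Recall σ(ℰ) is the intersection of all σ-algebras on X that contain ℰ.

|σ(ℰ)| = 8.  σ(ℰ) = { ∅, {a}, {c}, {a,c}, {b,d,e}, {a,b,d,e}, {b,c,d,e}, X }

Derivation:
Take S₀ = ℰ ∪ {∅, X} = { ∅, {a,c}, {b,c,d,e}, X }.
Iteration 1: 2 new —
  {a}  = complement {b,c,d,e}
  {b,d,e}  = complement {a,c}
Iteration 2: 1 new —
  {a,b,d,e}  = {b,d,e} ∪ {a}
Iteration 3. New:
  {c}  = complement {a,b,d,e}
Iteration 4: already closed under ᶜ and ∪.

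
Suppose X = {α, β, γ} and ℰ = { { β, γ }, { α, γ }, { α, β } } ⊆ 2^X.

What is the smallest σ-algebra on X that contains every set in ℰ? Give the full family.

Initial family (5 sets): { {}, { α, β }, { α, γ }, { β, γ }, X }.
Iteration 1. New:
  { α }  = ᶜ of { β, γ }
  { β }  = ᶜ of { α, γ }
  { γ }  = ᶜ of { α, β }
  (now 8)
Iteration 2: stable.

σ(ℰ) = { {}, { α }, { β }, { γ }, { α, β }, { α, γ }, { β, γ }, X }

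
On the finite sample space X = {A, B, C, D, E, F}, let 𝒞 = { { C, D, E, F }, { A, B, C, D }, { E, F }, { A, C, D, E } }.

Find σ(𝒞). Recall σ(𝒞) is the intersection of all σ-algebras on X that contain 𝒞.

Seed the family with 𝒞 together with ∅ and X: { ∅, { E, F }, { A, B, C, D }, { A, C, D, E }, { C, D, E, F }, X }.
Step 1: 4 new —
  { A, B }  = X∖{ C, D, E, F }
  { B, F }  = X∖{ A, C, D, E }
  { A, B, C, D, E }  = { A, C, D, E } ∪ { A, B, C, D }
  { A, C, D, E, F }  = { E, F } ∪ { A, C, D, E }
  [10 total]
Step 2 (7 new):
  { B }  = X∖{ A, C, D, E, F }
  { F }  = X∖{ A, B, C, D, E }
  { A, B, F }  = { A, B } ∪ { B, F }
  { B, E, F }  = { E, F } ∪ { B, F }
  { A, B, E, F }  = { E, F } ∪ { A, B }
  { A, B, C, D, F }  = { B, F } ∪ { A, B, C, D }
  { B, C, D, E, F }  = { C, D, E, F } ∪ { B, F }
  [17 total]
Step 3. New:
  { A }  = X∖{ B, C, D, E, F }
  { E }  = X∖{ A, B, C, D, F }
  { C, D }  = X∖{ A, B, E, F }
  { A, C, D }  = X∖{ B, E, F }
  { C, D, E }  = X∖{ A, B, F }
  [22 total]
Step 4 (10 new):
  { A, E }  = { E } ∪ { A }
  { A, F }  = { F } ∪ { A }
  { B, E }  = { B } ∪ { E }
  { A, B, E }  = { A, B } ∪ { E }
  { A, E, F }  = { E, F } ∪ { A }
  { B, C, D }  = { C, D } ∪ { B }
  { C, D, F }  = { C, D } ∪ { F }
  { A, C, D, F }  = { F } ∪ { A, C, D }
  { B, C, D, E }  = { C, D, E } ∪ { B }
  { B, C, D, F }  = { C, D } ∪ { B, F }
  [32 total]
Step 5 adds nothing — fixpoint reached.

|σ(𝒞)| = 32.  σ(𝒞) = { ∅, { A }, { B }, { E }, { F }, { A, B }, { A, E }, { A, F }, { B, E }, { B, F }, { C, D }, { E, F }, { A, B, E }, { A, B, F }, { A, C, D }, { A, E, F }, { B, C, D }, { B, E, F }, { C, D, E }, { C, D, F }, { A, B, C, D }, { A, B, E, F }, { A, C, D, E }, { A, C, D, F }, { B, C, D, E }, { B, C, D, F }, { C, D, E, F }, { A, B, C, D, E }, { A, B, C, D, F }, { A, C, D, E, F }, { B, C, D, E, F }, X }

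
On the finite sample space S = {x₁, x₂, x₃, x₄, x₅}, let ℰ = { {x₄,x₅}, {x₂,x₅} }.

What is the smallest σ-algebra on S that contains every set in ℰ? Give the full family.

σ(ℰ) = { {}, {x₂}, {x₄}, {x₅}, {x₁,x₃}, {x₂,x₄}, {x₂,x₅}, {x₄,x₅}, {x₁,x₂,x₃}, {x₁,x₃,x₄}, {x₁,x₃,x₅}, {x₂,x₄,x₅}, {x₁,x₂,x₃,x₄}, {x₁,x₂,x₃,x₅}, {x₁,x₃,x₄,x₅}, S }

Check:
Start: ℰ ∪ {∅, S} = { {}, {x₂,x₅}, {x₄,x₅}, S }.
Step 1: 3 new —
  {x₁,x₂,x₃}  = ᶜ of {x₄,x₅}
  {x₁,x₃,x₄}  = ᶜ of {x₂,x₅}
  {x₂,x₄,x₅}  = {x₄,x₅} ∪ {x₂,x₅}
  |family| = 7
Step 2. New:
  {x₁,x₃}  = ᶜ of {x₂,x₄,x₅}
  {x₁,x₂,x₃,x₄}  = {x₁,x₃,x₄} ∪ {x₁,x₂,x₃}
  {x₁,x₂,x₃,x₅}  = {x₂,x₅} ∪ {x₁,x₂,x₃}
  {x₁,x₃,x₄,x₅}  = {x₄,x₅} ∪ {x₁,x₃,x₄}
  |family| = 11
Step 3: 3 new —
  {x₂}  = ᶜ of {x₁,x₃,x₄,x₅}
  {x₄}  = ᶜ of {x₁,x₂,x₃,x₅}
  {x₅}  = ᶜ of {x₁,x₂,x₃,x₄}
  |family| = 14
Step 4 adds 2:
  {x₂,x₄}  = {x₄} ∪ {x₂}
  {x₁,x₃,x₅}  = {x₁,x₃} ∪ {x₅}
  |family| = 16
Step 5: stable.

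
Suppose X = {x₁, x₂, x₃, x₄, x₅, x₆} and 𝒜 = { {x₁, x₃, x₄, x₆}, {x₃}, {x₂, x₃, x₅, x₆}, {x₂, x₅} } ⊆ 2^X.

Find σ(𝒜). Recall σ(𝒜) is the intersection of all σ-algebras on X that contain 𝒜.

Seed the family with 𝒜 together with ∅ and X: { ∅, {x₃}, {x₂, x₅}, {x₁, x₃, x₄, x₆}, {x₂, x₃, x₅, x₆}, X }.
Pass 1: 3 new —
  {x₁, x₄}  = ᶜ of {x₂, x₃, x₅, x₆}
  {x₂, x₃, x₅}  = {x₃} ∪ {x₂, x₅}
  {x₁, x₂, x₄, x₅, x₆}  = ᶜ of {x₃}
Pass 2 adds 4:
  {x₁, x₃, x₄}  = {x₃} ∪ {x₁, x₄}
  {x₁, x₄, x₆}  = ᶜ of {x₂, x₃, x₅}
  {x₁, x₂, x₄, x₅}  = {x₂, x₅} ∪ {x₁, x₄}
  {x₁, x₂, x₃, x₄, x₅}  = {x₂, x₃, x₅} ∪ {x₁, x₄}
Pass 3: +3 →
  {x₆}  = ᶜ of {x₁, x₂, x₃, x₄, x₅}
  {x₃, x₆}  = ᶜ of {x₁, x₂, x₄, x₅}
  {x₂, x₅, x₆}  = ᶜ of {x₁, x₃, x₄}
Pass 4: closed — nothing new.

σ(𝒜) = { ∅, {x₃}, {x₆}, {x₁, x₄}, {x₂, x₅}, {x₃, x₆}, {x₁, x₃, x₄}, {x₁, x₄, x₆}, {x₂, x₃, x₅}, {x₂, x₅, x₆}, {x₁, x₂, x₄, x₅}, {x₁, x₃, x₄, x₆}, {x₂, x₃, x₅, x₆}, {x₁, x₂, x₃, x₄, x₅}, {x₁, x₂, x₄, x₅, x₆}, X }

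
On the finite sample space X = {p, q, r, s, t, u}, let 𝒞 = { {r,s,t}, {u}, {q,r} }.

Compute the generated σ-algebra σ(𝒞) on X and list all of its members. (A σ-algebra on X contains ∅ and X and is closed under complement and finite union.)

σ(𝒞) = { ∅, {p}, {q}, {r}, {u}, {p,q}, {p,r}, {p,u}, {q,r}, {q,u}, {r,u}, {s,t}, {p,q,r}, {p,q,u}, {p,r,u}, {p,s,t}, {q,r,u}, {q,s,t}, {r,s,t}, {s,t,u}, {p,q,r,u}, {p,q,s,t}, {p,r,s,t}, {p,s,t,u}, {q,r,s,t}, {q,s,t,u}, {r,s,t,u}, {p,q,r,s,t}, {p,q,s,t,u}, {p,r,s,t,u}, {q,r,s,t,u}, X }

Trace:
Begin from { ∅, {u}, {q,r}, {r,s,t}, X } (that is, 𝒞 plus ∅ and X).
Pass 1: +6 →
  {p,q,u}  = X∖{r,s,t}
  {q,r,u}  = {q,r} ∪ {u}
  {p,s,t,u}  = X∖{q,r}
  {q,r,s,t}  = {r,s,t} ∪ {q,r}
  {r,s,t,u}  = {r,s,t} ∪ {u}
  {p,q,r,s,t}  = X∖{u}
  — 11 sets.
Pass 2: 7 new —
  {p,q}  = X∖{r,s,t,u}
  {p,u}  = X∖{q,r,s,t}
  {p,s,t}  = X∖{q,r,u}
  {p,q,r,u}  = {q,r,u} ∪ {p,q,u}
  {p,q,s,t,u}  = {p,s,t,u} ∪ {p,q,u}
  {p,r,s,t,u}  = {r,s,t} ∪ {p,s,t,u}
  {q,r,s,t,u}  = {r,s,t} ∪ {q,r,u}
  — 18 sets.
Pass 3. New:
  {p}  = X∖{q,r,s,t,u}
  {q}  = X∖{p,r,s,t,u}
  {r}  = X∖{p,q,s,t,u}
  {s,t}  = X∖{p,q,r,u}
  {p,q,r}  = {q,r} ∪ {p,q}
  {p,q,s,t}  = {p,s,t} ∪ {p,q}
  {p,r,s,t}  = {p,s,t} ∪ {r,s,t}
  — 25 sets.
Pass 4. New:
  {p,r}  = {r} ∪ {p}
  {q,u}  = X∖{p,r,s,t}
  {r,u}  = X∖{p,q,s,t}
  {p,r,u}  = {p,u} ∪ {r}
  {q,s,t}  = {q} ∪ {s,t}
  {s,t,u}  = X∖{p,q,r}
  — 31 sets.
Pass 5: +1 →
  {q,s,t,u}  = X∖{p,r}
  — 32 sets.
Pass 6: already closed under ᶜ and ∪.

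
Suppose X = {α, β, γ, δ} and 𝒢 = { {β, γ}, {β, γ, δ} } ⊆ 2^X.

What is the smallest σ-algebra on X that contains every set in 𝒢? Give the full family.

Take S₀ = 𝒢 ∪ {∅, X} = { {}, {β, γ}, {β, γ, δ}, X }.
Pass 1 (2 new):
  {α}  = ᶜ of {β, γ, δ}
  {α, δ}  = ᶜ of {β, γ}
  [6 total]
Pass 2 adds 1:
  {α, β, γ}  = {β, γ} ∪ {α}
  [7 total]
Pass 3 (1 new):
  {δ}  = ᶜ of {α, β, γ}
  [8 total]
Pass 4 adds nothing — fixpoint reached.

σ(𝒢) = { {}, {α}, {δ}, {α, δ}, {β, γ}, {α, β, γ}, {β, γ, δ}, X }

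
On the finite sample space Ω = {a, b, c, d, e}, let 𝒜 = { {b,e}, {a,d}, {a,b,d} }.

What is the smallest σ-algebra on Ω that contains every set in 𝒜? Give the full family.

σ(𝒜) (16 sets): { {}, {b}, {c}, {e}, {a,d}, {b,c}, {b,e}, {c,e}, {a,b,d}, {a,c,d}, {a,d,e}, {b,c,e}, {a,b,c,d}, {a,b,d,e}, {a,c,d,e}, Ω }

Trace:
Seed the family with 𝒜 together with ∅ and Ω: { {}, {a,d}, {b,e}, {a,b,d}, Ω }.
Pass 1 adds 4:
  {c,e}  = {a,b,d}ᶜ
  {a,c,d}  = {b,e}ᶜ
  {b,c,e}  = {a,d}ᶜ
  {a,b,d,e}  = {b,e} ∪ {a,d}
  — 9 sets.
Pass 2. New:
  {c}  = {a,b,d,e}ᶜ
  {a,b,c,d}  = {a,b,d} ∪ {a,c,d}
  {a,c,d,e}  = {a,c,d} ∪ {c,e}
  — 12 sets.
Pass 3 adds 2:
  {b}  = {a,c,d,e}ᶜ
  {e}  = {a,b,c,d}ᶜ
  — 14 sets.
Pass 4: +2 →
  {b,c}  = {c} ∪ {b}
  {a,d,e}  = {a,d} ∪ {e}
  — 16 sets.
Pass 5: closed — nothing new.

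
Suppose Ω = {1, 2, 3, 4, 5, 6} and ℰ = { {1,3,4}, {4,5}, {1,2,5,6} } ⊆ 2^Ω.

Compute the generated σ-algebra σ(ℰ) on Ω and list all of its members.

σ(ℰ) (32 sets): { {}, {1}, {3}, {4}, {5}, {1,3}, {1,4}, {1,5}, {2,6}, {3,4}, {3,5}, {4,5}, {1,2,6}, {1,3,4}, {1,3,5}, {1,4,5}, {2,3,6}, {2,4,6}, {2,5,6}, {3,4,5}, {1,2,3,6}, {1,2,4,6}, {1,2,5,6}, {1,3,4,5}, {2,3,4,6}, {2,3,5,6}, {2,4,5,6}, {1,2,3,4,6}, {1,2,3,5,6}, {1,2,4,5,6}, {2,3,4,5,6}, Ω }

Working:
Start: ℰ ∪ {∅, Ω} = { {}, {4,5}, {1,3,4}, {1,2,5,6}, Ω }.
Step 1. New:
  {3,4}  = {1,2,5,6}ᶜ
  {2,5,6}  = {1,3,4}ᶜ
  {1,2,3,6}  = {4,5}ᶜ
  {1,3,4,5}  = {4,5} ∪ {1,3,4}
  {1,2,4,5,6}  = {4,5} ∪ {1,2,5,6}
  [10 total]
Step 2 (7 new):
  {3}  = {1,2,4,5,6}ᶜ
  {2,6}  = {1,3,4,5}ᶜ
  {3,4,5}  = {3,4} ∪ {4,5}
  {2,4,5,6}  = {2,5,6} ∪ {4,5}
  {1,2,3,4,6}  = {3,4} ∪ {1,2,3,6}
  {1,2,3,5,6}  = {2,5,6} ∪ {1,2,3,6}
  {2,3,4,5,6}  = {3,4} ∪ {2,5,6}
  [17 total]
Step 3 adds 8:
  {1}  = {2,3,4,5,6}ᶜ
  {4}  = {1,2,3,5,6}ᶜ
  {5}  = {1,2,3,4,6}ᶜ
  {1,3}  = {2,4,5,6}ᶜ
  {1,2,6}  = {3,4,5}ᶜ
  {2,3,6}  = {3} ∪ {2,6}
  {2,3,4,6}  = {3,4} ∪ {2,6}
  {2,3,5,6}  = {3} ∪ {2,5,6}
  [25 total]
Step 4: 7 new —
  {1,4}  = {2,3,5,6}ᶜ
  {1,5}  = {2,3,4,6}ᶜ
  {3,5}  = {5} ∪ {3}
  {1,3,5}  = {5} ∪ {1,3}
  {1,4,5}  = {2,3,6}ᶜ
  {2,4,6}  = {2,6} ∪ {4}
  {1,2,4,6}  = {4} ∪ {1,2,6}
  [32 total]
Step 5 adds nothing — fixpoint reached.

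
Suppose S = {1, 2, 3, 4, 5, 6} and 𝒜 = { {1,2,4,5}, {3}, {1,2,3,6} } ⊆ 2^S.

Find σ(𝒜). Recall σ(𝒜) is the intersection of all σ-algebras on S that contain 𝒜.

Initial family (5 sets): { {}, {3}, {1,2,3,6}, {1,2,4,5}, S }.
Iteration 1 adds 4:
  {3,6}  = complement {1,2,4,5}
  {4,5}  = complement {1,2,3,6}
  {1,2,3,4,5}  = {3} ∪ {1,2,4,5}
  {1,2,4,5,6}  = complement {3}
  [9 total]
Iteration 2. New:
  {6}  = complement {1,2,3,4,5}
  {3,4,5}  = {4,5} ∪ {3}
  {3,4,5,6}  = {4,5} ∪ {3,6}
  [12 total]
Iteration 3: +3 →
  {1,2}  = complement {3,4,5,6}
  {1,2,6}  = complement {3,4,5}
  {4,5,6}  = {4,5} ∪ {6}
  [15 total]
Iteration 4 (1 new):
  {1,2,3}  = complement {4,5,6}
  [16 total]
Iteration 5 adds nothing — fixpoint reached.

Hence σ(𝒜) has 16 members: { {}, {3}, {6}, {1,2}, {3,6}, {4,5}, {1,2,3}, {1,2,6}, {3,4,5}, {4,5,6}, {1,2,3,6}, {1,2,4,5}, {3,4,5,6}, {1,2,3,4,5}, {1,2,4,5,6}, S }.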